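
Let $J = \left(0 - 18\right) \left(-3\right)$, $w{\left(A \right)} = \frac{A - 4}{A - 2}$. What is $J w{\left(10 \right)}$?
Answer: $\frac{81}{2} \approx 40.5$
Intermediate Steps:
$w{\left(A \right)} = \frac{-4 + A}{-2 + A}$
$J = 54$ ($J = \left(-18\right) \left(-3\right) = 54$)
$J w{\left(10 \right)} = 54 \frac{-4 + 10}{-2 + 10} = 54 \cdot \frac{1}{8} \cdot 6 = 54 \cdot \frac{3}{4} = \frac{81}{2}$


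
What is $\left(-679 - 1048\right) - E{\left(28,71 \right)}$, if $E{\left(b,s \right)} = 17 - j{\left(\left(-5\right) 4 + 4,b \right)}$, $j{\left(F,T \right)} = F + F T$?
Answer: $-2208$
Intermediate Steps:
$E{\left(b,s \right)} = 33 + 16 b$ ($E{\left(b,s \right)} = 17 - \left(\left(-5\right) 4 + 4\right) \left(1 + b\right) = 17 - \left(-20 + 4\right) \left(1 + b\right) = 17 - - 16 \left(1 + b\right) = 17 - \left(-16 - 16 b\right) = 17 + \left(16 + 16 b\right) = 33 + 16 b$)
$\left(-679 - 1048\right) - E{\left(28,71 \right)} = \left(-679 - 1048\right) - \left(33 + 16 \cdot 28\right) = \left(-679 - 1048\right) - \left(33 + 448\right) = -1727 - 481 = -2208$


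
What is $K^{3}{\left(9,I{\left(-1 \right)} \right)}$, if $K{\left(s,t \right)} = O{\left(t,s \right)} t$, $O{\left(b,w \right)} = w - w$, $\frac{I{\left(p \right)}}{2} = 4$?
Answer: $0$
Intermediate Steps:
$I{\left(p \right)} = 8$ ($I{\left(p \right)} = 2 \cdot 4 = 8$)
$O{\left(b,w \right)} = 0$
$K{\left(s,t \right)} = 0$ ($K{\left(s,t \right)} = 0 t = 0$)
$K^{3}{\left(9,I{\left(-1 \right)} \right)} = 0^{3} = 0$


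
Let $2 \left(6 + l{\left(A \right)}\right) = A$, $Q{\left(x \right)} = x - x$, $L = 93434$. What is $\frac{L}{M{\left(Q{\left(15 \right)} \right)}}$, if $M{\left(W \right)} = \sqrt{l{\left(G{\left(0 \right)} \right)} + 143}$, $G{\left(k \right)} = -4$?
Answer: $\frac{93434 \sqrt{15}}{45} \approx 8041.5$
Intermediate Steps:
$Q{\left(x \right)} = 0$
$l{\left(A \right)} = -6 + \frac{A}{2}$
$M{\left(W \right)} = 3 \sqrt{15}$ ($M{\left(W \right)} = \sqrt{\left(-6 + \frac{1}{2} \left(-4\right)\right) + 143} = \sqrt{\left(-6 - 2\right) + 143} = \sqrt{-8 + 143} = \sqrt{135} = 3 \sqrt{15}$)
$\frac{L}{M{\left(Q{\left(15 \right)} \right)}} = \frac{93434}{3 \sqrt{15}} = 93434 \frac{\sqrt{15}}{45} = \frac{93434 \sqrt{15}}{45}$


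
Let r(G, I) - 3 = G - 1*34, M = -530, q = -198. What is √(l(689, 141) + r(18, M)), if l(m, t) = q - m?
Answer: 30*I ≈ 30.0*I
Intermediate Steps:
r(G, I) = -31 + G (r(G, I) = 3 + (G - 1*34) = 3 + (G - 34) = 3 + (-34 + G) = -31 + G)
l(m, t) = -198 - m
√(l(689, 141) + r(18, M)) = √((-198 - 1*689) + (-31 + 18)) = √((-198 - 689) - 13) = √(-887 - 13) = √(-900) = 30*I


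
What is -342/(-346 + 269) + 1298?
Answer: 100288/77 ≈ 1302.4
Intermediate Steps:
-342/(-346 + 269) + 1298 = -342/(-77) + 1298 = -1/77*(-342) + 1298 = 342/77 + 1298 = 100288/77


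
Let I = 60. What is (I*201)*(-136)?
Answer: -1640160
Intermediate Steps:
(I*201)*(-136) = (60*201)*(-136) = 12060*(-136) = -1640160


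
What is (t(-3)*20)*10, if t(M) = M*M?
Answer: 1800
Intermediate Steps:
t(M) = M²
(t(-3)*20)*10 = ((-3)²*20)*10 = (9*20)*10 = 180*10 = 1800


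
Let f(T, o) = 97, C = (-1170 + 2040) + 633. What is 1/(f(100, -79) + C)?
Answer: 1/1600 ≈ 0.00062500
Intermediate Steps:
C = 1503 (C = 870 + 633 = 1503)
1/(f(100, -79) + C) = 1/(97 + 1503) = 1/1600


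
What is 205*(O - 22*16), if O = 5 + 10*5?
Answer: -60885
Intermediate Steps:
O = 55 (O = 5 + 50 = 55)
205*(O - 22*16) = 205*(55 - 22*16) = 205*(55 - 352) = 205*(-297) = -60885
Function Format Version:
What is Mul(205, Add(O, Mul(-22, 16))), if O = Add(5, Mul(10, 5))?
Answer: -60885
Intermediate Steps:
O = 55 (O = Add(5, 50) = 55)
Mul(205, Add(O, Mul(-22, 16))) = Mul(205, Add(55, Mul(-22, 16))) = Mul(205, Add(55, -352)) = Mul(205, -297) = -60885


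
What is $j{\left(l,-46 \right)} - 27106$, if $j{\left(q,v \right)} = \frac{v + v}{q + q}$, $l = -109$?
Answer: $- \frac{2954508}{109} \approx -27106.0$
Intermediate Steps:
$j{\left(q,v \right)} = \frac{v}{q}$ ($j{\left(q,v \right)} = \frac{2 v}{2 q} = 2 v \frac{1}{2 q} = \frac{v}{q}$)
$j{\left(l,-46 \right)} - 27106 = - \frac{46}{-109} - 27106 = \left(-46\right) \left(- \frac{1}{109}\right) - 27106 = \frac{46}{109} - 27106 = - \frac{2954508}{109}$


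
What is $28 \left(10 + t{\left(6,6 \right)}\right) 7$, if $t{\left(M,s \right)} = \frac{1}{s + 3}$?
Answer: $\frac{17836}{9} \approx 1981.8$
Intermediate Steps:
$t{\left(M,s \right)} = \frac{1}{3 + s}$
$28 \left(10 + t{\left(6,6 \right)}\right) 7 = 28 \left(10 + \frac{1}{3 + 6}\right) 7 = 28 \left(10 + \frac{1}{9}\right) 7 = 28 \cdot \frac{91}{9} \cdot 7 = 28 \cdot \frac{637}{9} = \frac{17836}{9}$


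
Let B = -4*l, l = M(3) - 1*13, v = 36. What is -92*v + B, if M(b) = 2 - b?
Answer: -3256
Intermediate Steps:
l = -14 (l = (2 - 1*3) - 1*13 = (2 - 3) - 13 = -1 - 13 = -14)
B = 56 (B = -4*(-14) = 56)
-92*v + B = -92*36 + 56 = -3312 + 56 = -3256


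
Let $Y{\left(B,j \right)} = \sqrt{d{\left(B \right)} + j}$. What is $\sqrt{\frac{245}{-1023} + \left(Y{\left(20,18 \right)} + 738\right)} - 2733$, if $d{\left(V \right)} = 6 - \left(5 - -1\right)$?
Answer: $-2733 + \frac{\sqrt{772087767 + 3139587 \sqrt{2}}}{1023} \approx -2705.8$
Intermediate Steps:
$d{\left(V \right)} = 0$ ($d{\left(V \right)} = 6 - \left(5 + 1\right) = 6 - 6 = 0$)
$Y{\left(B,j \right)} = \sqrt{j}$ ($Y{\left(B,j \right)} = \sqrt{0 + j} = \sqrt{j}$)
$\sqrt{\frac{245}{-1023} + \left(Y{\left(20,18 \right)} + 738\right)} - 2733 = \sqrt{\frac{245}{-1023} + \left(\sqrt{18} + 738\right)} - 2733 = \sqrt{245 \left(- \frac{1}{1023}\right) + \left(3 \sqrt{2} + 738\right)} - 2733 = \sqrt{- \frac{245}{1023} + \left(738 + 3 \sqrt{2}\right)} - 2733 = \sqrt{\frac{754729}{1023} + 3 \sqrt{2}} - 2733 = -2733 + \sqrt{\frac{754729}{1023} + 3 \sqrt{2}}$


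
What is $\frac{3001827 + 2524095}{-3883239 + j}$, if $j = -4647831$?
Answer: $- \frac{920987}{1421845} \approx -0.64774$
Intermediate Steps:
$\frac{3001827 + 2524095}{-3883239 + j} = \frac{3001827 + 2524095}{-3883239 - 4647831} = \frac{5525922}{-8531070} = 5525922 \left(- \frac{1}{8531070}\right) = - \frac{920987}{1421845}$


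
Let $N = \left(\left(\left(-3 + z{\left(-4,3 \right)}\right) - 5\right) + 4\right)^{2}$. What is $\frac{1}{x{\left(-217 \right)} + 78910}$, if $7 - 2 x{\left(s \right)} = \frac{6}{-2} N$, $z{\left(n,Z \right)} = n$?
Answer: $\frac{2}{158019} \approx 1.2657 \cdot 10^{-5}$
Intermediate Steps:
$N = 64$ ($N = \left(\left(\left(-3 - 4\right) - 5\right) + 4\right)^{2} = \left(\left(-7 - 5\right) + 4\right)^{2} = \left(-12 + 4\right)^{2} = \left(-8\right)^{2} = 64$)
$x{\left(s \right)} = \frac{199}{2}$ ($x{\left(s \right)} = \frac{7}{2} - \frac{\frac{6}{-2} \cdot 64}{2} = \frac{7}{2} - \frac{6 \left(- \frac{1}{2}\right) 64}{2} = \frac{7}{2} - \frac{\left(-3\right) 64}{2} = \frac{7}{2} - -96 = \frac{7}{2} + 96 = \frac{199}{2}$)
$\frac{1}{x{\left(-217 \right)} + 78910} = \frac{1}{\frac{199}{2} + 78910} = \frac{1}{\frac{158019}{2}} = \frac{2}{158019}$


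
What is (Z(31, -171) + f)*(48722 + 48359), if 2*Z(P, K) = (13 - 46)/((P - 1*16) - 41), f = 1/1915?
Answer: 6140082007/99580 ≈ 61660.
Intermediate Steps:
f = 1/1915 ≈ 0.00052219
Z(P, K) = -33/(2*(-57 + P)) (Z(P, K) = ((13 - 46)/((P - 1*16) - 41))/2 = (-33/((P - 16) - 41))/2 = (-33/((-16 + P) - 41))/2 = (-33/(-57 + P))/2 = -33/(2*(-57 + P)))
(Z(31, -171) + f)*(48722 + 48359) = (-33/(-114 + 2*31) + 1/1915)*(48722 + 48359) = (-33/(-114 + 62) + 1/1915)*97081 = (-33/(-52) + 1/1915)*97081 = (-33*(-1/52) + 1/1915)*97081 = (33/52 + 1/1915)*97081 = (63247/99580)*97081 = 6140082007/99580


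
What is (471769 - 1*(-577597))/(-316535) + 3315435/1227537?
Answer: -79561457939/129519474765 ≈ -0.61428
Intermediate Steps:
(471769 - 1*(-577597))/(-316535) + 3315435/1227537 = (471769 + 577597)*(-1/316535) + 3315435*(1/1227537) = 1049366*(-1/316535) + 1105145/409179 = -1049366/316535 + 1105145/409179 = -79561457939/129519474765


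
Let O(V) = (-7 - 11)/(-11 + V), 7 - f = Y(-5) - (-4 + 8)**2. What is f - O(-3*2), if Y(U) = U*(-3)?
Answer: 118/17 ≈ 6.9412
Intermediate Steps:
Y(U) = -3*U
f = 8 (f = 7 - (-3*(-5) - (-4 + 8)**2) = 7 - (15 - 1*4**2) = 7 - (15 - 1*16) = 7 - (15 - 16) = 7 - 1*(-1) = 7 + 1 = 8)
O(V) = -18/(-11 + V)
f - O(-3*2) = 8 - (-18)/(-11 - 3*2) = 8 - (-18)/(-11 - 6) = 8 - (-18)/(-17) = 8 - (-18)*(-1)/17 = 8 - 1*18/17 = 8 - 18/17 = 118/17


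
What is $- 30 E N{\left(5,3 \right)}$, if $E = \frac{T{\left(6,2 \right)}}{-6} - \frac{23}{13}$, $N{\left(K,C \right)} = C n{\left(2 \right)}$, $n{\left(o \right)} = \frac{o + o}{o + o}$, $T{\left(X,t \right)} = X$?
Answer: $\frac{3240}{13} \approx 249.23$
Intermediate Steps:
$n{\left(o \right)} = 1$ ($n{\left(o \right)} = \frac{2 o}{2 o} = 2 o \frac{1}{2 o} = 1$)
$N{\left(K,C \right)} = C$ ($N{\left(K,C \right)} = C 1 = C$)
$E = - \frac{36}{13}$ ($E = \frac{6}{-6} - \frac{23}{13} = 6 \left(- \frac{1}{6}\right) - \frac{23}{13} = -1 - \frac{23}{13} = - \frac{36}{13} \approx -2.7692$)
$- 30 E N{\left(5,3 \right)} = \left(-30\right) \left(- \frac{36}{13}\right) 3 = \frac{1080}{13} \cdot 3 = \frac{3240}{13}$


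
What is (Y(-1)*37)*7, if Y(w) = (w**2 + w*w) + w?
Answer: 259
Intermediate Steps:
Y(w) = w + 2*w**2 (Y(w) = (w**2 + w**2) + w = 2*w**2 + w = w + 2*w**2)
(Y(-1)*37)*7 = (-(1 + 2*(-1))*37)*7 = (-(1 - 2)*37)*7 = (-1*(-1)*37)*7 = (1*37)*7 = 37*7 = 259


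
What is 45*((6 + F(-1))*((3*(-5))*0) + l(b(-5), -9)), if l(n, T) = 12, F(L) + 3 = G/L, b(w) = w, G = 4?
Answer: 540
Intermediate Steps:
F(L) = -3 + 4/L
45*((6 + F(-1))*((3*(-5))*0) + l(b(-5), -9)) = 45*((6 + (-3 + 4/(-1)))*((3*(-5))*0) + 12) = 45*((6 + (-3 + 4*(-1)))*(-15*0) + 12) = 45*((6 + (-3 - 4))*0 + 12) = 45*((6 - 7)*0 + 12) = 45*(-1*0 + 12) = 45*(0 + 12) = 45*12 = 540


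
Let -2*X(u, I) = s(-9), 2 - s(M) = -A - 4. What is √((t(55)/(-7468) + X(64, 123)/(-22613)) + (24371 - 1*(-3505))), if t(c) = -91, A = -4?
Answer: 21*√450668340187852685/84436942 ≈ 166.96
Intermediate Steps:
s(M) = 2 (s(M) = 2 - (-1*(-4) - 4) = 2 - (4 - 4) = 2 - 1*0 = 2 + 0 = 2)
X(u, I) = -1 (X(u, I) = -½*2 = -1)
√((t(55)/(-7468) + X(64, 123)/(-22613)) + (24371 - 1*(-3505))) = √((-91/(-7468) - 1/(-22613)) + (24371 - 1*(-3505))) = √((-91*(-1/7468) - 1*(-1/22613)) + (24371 + 3505)) = √((91/7468 + 1/22613) + 27876) = √(2065251/168873884 + 27876) = √(4707530455635/168873884) = 21*√450668340187852685/84436942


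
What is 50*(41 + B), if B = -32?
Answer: 450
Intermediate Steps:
50*(41 + B) = 50*(41 - 32) = 50*9 = 450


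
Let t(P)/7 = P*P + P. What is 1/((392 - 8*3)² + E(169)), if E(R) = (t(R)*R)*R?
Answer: 1/5744038134 ≈ 1.7409e-10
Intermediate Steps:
t(P) = 7*P + 7*P² (t(P) = 7*(P*P + P) = 7*(P² + P) = 7*(P + P²) = 7*P + 7*P²)
E(R) = 7*R³*(1 + R) (E(R) = ((7*R*(1 + R))*R)*R = (7*R²*(1 + R))*R = 7*R³*(1 + R))
1/((392 - 8*3)² + E(169)) = 1/((392 - 8*3)² + 7*169³*(1 + 169)) = 1/((392 - 24)² + 7*4826809*170) = 1/(368² + 5743902710) = 1/(135424 + 5743902710) = 1/5744038134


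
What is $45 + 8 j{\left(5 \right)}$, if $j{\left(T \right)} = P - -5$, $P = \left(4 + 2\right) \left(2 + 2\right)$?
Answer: $277$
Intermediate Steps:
$P = 24$ ($P = 6 \cdot 4 = 24$)
$j{\left(T \right)} = 29$ ($j{\left(T \right)} = 24 - -5 = 24 + 5 = 29$)
$45 + 8 j{\left(5 \right)} = 45 + 8 \cdot 29 = 45 + 232 = 277$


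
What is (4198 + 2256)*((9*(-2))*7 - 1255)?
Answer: -8912974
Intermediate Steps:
(4198 + 2256)*((9*(-2))*7 - 1255) = 6454*(-18*7 - 1255) = 6454*(-126 - 1255) = 6454*(-1381) = -8912974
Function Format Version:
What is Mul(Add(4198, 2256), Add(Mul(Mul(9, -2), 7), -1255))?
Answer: -8912974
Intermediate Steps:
Mul(Add(4198, 2256), Add(Mul(Mul(9, -2), 7), -1255)) = Mul(6454, Add(Mul(-18, 7), -1255)) = Mul(6454, Add(-126, -1255)) = Mul(6454, -1381) = -8912974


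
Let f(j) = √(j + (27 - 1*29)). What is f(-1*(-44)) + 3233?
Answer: 3233 + √42 ≈ 3239.5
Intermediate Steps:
f(j) = √(-2 + j) (f(j) = √(j + (27 - 29)) = √(j - 2) = √(-2 + j))
f(-1*(-44)) + 3233 = √(-2 - 1*(-44)) + 3233 = √(-2 + 44) + 3233 = √42 + 3233 = 3233 + √42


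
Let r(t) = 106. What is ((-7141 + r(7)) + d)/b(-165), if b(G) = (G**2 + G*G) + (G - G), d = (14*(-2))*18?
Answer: -2513/18150 ≈ -0.13846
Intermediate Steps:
d = -504 (d = -28*18 = -504)
b(G) = 2*G**2 (b(G) = (G**2 + G**2) + 0 = 2*G**2 + 0 = 2*G**2)
((-7141 + r(7)) + d)/b(-165) = ((-7141 + 106) - 504)/((2*(-165)**2)) = (-7035 - 504)/((2*27225)) = -7539/54450 = -7539*1/54450 = -2513/18150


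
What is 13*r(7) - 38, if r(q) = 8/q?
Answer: -162/7 ≈ -23.143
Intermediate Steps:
13*r(7) - 38 = 13*(8/7) - 38 = 104/7 - 38 = -162/7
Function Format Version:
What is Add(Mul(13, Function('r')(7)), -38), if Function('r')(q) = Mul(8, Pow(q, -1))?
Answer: Rational(-162, 7) ≈ -23.143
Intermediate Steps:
Add(Mul(13, Function('r')(7)), -38) = Add(Mul(13, Mul(8, Pow(7, -1))), -38) = Add(Mul(13, Mul(8, Rational(1, 7))), -38) = Add(Mul(13, Rational(8, 7)), -38) = Add(Rational(104, 7), -38) = Rational(-162, 7)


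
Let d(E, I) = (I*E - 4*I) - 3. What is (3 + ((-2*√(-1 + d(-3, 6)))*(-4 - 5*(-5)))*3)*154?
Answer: 462 - 19404*I*√46 ≈ 462.0 - 1.316e+5*I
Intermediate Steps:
d(E, I) = -3 - 4*I + E*I (d(E, I) = (E*I - 4*I) - 3 = (-4*I + E*I) - 3 = -3 - 4*I + E*I)
(3 + ((-2*√(-1 + d(-3, 6)))*(-4 - 5*(-5)))*3)*154 = (3 + ((-2*√(-1 + (-3 - 4*6 - 3*6)))*(-4 - 5*(-5)))*3)*154 = (3 + ((-2*√(-1 + (-3 - 24 - 18)))*(-4 + 25))*3)*154 = (3 + (-2*√(-1 - 45)*21)*3)*154 = (3 + (-2*I*√46*21)*3)*154 = (3 - 42*I*√46*3)*154 = (3 - 126*I*√46)*154 = 462 - 19404*I*√46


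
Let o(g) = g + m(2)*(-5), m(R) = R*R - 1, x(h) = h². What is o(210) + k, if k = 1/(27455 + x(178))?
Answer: 11532106/59139 ≈ 195.00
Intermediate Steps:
m(R) = -1 + R² (m(R) = R² - 1 = -1 + R²)
k = 1/59139 (k = 1/(27455 + 178²) = 1/(27455 + 31684) = 1/59139 ≈ 1.6909e-5)
o(g) = -15 + g (o(g) = g + (-1 + 2²)*(-5) = g + (-1 + 4)*(-5) = g + 3*(-5) = g - 15 = -15 + g)
o(210) + k = (-15 + 210) + 1/59139 = 195 + 1/59139 = 11532106/59139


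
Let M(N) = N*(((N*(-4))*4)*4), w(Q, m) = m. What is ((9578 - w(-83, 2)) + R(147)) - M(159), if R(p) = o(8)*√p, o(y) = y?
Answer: 1627560 + 56*√3 ≈ 1.6277e+6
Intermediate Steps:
R(p) = 8*√p
M(N) = -64*N² (M(N) = N*((-4*N*4)*4) = N*(-16*N*4) = N*(-64*N) = -64*N²)
((9578 - w(-83, 2)) + R(147)) - M(159) = ((9578 - 1*2) + 8*√147) - (-64)*159² = ((9578 - 2) + 8*(7*√3)) - (-64)*25281 = (9576 + 56*√3) - 1*(-1617984) = (9576 + 56*√3) + 1617984 = 1627560 + 56*√3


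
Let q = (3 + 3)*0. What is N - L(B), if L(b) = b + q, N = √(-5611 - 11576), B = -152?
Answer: 152 + I*√17187 ≈ 152.0 + 131.1*I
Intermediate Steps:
q = 0 (q = 6*0 = 0)
N = I*√17187 (N = √(-17187) = I*√17187 ≈ 131.1*I)
L(b) = b (L(b) = b + 0 = b)
N - L(B) = I*√17187 - 1*(-152) = I*√17187 + 152 = 152 + I*√17187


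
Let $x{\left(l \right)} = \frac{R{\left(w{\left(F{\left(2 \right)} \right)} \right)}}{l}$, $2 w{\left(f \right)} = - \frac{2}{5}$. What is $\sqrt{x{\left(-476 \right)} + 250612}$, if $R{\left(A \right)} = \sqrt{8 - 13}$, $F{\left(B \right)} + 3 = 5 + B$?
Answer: $\frac{\sqrt{14195666128 - 119 i \sqrt{5}}}{238} \approx 500.61 - 4.6919 \cdot 10^{-6} i$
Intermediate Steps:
$F{\left(B \right)} = 2 + B$ ($F{\left(B \right)} = -3 + \left(5 + B\right) = 2 + B$)
$w{\left(f \right)} = - \frac{1}{5}$ ($w{\left(f \right)} = \frac{\left(-2\right) \frac{1}{5}}{2} = \frac{1}{2} \left(- \frac{2}{5}\right) = - \frac{1}{5}$)
$R{\left(A \right)} = i \sqrt{5}$ ($R{\left(A \right)} = \sqrt{-5} = i \sqrt{5}$)
$x{\left(l \right)} = \frac{i \sqrt{5}}{l}$
$\sqrt{x{\left(-476 \right)} + 250612} = \sqrt{\frac{i \sqrt{5}}{-476} + 250612} = \sqrt{i \sqrt{5} \left(- \frac{1}{476}\right) + 250612} = \sqrt{- \frac{i \sqrt{5}}{476} + 250612} = \sqrt{250612 - \frac{i \sqrt{5}}{476}}$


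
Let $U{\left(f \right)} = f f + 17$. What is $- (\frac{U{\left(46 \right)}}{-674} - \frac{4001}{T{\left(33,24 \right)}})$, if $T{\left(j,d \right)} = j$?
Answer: $\frac{2767063}{22242} \approx 124.41$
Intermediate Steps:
$U{\left(f \right)} = 17 + f^{2}$ ($U{\left(f \right)} = f^{2} + 17 = 17 + f^{2}$)
$- (\frac{U{\left(46 \right)}}{-674} - \frac{4001}{T{\left(33,24 \right)}}) = - (\frac{17 + 46^{2}}{-674} - \frac{4001}{33}) = - (\left(17 + 2116\right) \left(- \frac{1}{674}\right) - \frac{4001}{33}) = - (2133 \left(- \frac{1}{674}\right) - \frac{4001}{33}) = - (- \frac{2133}{674} - \frac{4001}{33}) = \left(-1\right) \left(- \frac{2767063}{22242}\right) = \frac{2767063}{22242}$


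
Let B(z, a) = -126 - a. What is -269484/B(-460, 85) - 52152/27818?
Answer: 3742750920/2934799 ≈ 1275.3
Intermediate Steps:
-269484/B(-460, 85) - 52152/27818 = -269484/(-126 - 1*85) - 52152/27818 = -269484/(-126 - 85) - 52152*1/27818 = -269484/(-211) - 26076/13909 = -269484*(-1/211) - 26076/13909 = 269484/211 - 26076/13909 = 3742750920/2934799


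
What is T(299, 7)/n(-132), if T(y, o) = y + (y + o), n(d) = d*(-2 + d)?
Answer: 55/1608 ≈ 0.034204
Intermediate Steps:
T(y, o) = o + 2*y (T(y, o) = y + (o + y) = o + 2*y)
T(299, 7)/n(-132) = (7 + 2*299)/((-132*(-2 - 132))) = (7 + 598)/((-132*(-134))) = 605/17688 = 605*(1/17688) = 55/1608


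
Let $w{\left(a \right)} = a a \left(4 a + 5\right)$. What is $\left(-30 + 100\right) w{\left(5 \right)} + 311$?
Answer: $44061$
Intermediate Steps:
$w{\left(a \right)} = a^{2} \left(5 + 4 a\right)$
$\left(-30 + 100\right) w{\left(5 \right)} + 311 = \left(-30 + 100\right) 5^{2} \left(5 + 4 \cdot 5\right) + 311 = 70 \cdot 25 \left(5 + 20\right) + 311 = 70 \cdot 25 \cdot 25 + 311 = 70 \cdot 625 + 311 = 43750 + 311 = 44061$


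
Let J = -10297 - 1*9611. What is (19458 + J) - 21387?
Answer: -21837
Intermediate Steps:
J = -19908 (J = -10297 - 9611 = -19908)
(19458 + J) - 21387 = (19458 - 19908) - 21387 = -450 - 21387 = -21837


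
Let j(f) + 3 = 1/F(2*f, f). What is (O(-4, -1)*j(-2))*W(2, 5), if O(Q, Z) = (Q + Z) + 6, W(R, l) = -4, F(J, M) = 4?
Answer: 11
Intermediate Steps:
j(f) = -11/4 (j(f) = -3 + 1/4 = -3 + ¼ = -11/4)
O(Q, Z) = 6 + Q + Z
(O(-4, -1)*j(-2))*W(2, 5) = ((6 - 4 - 1)*(-11/4))*(-4) = (1*(-11/4))*(-4) = -11/4*(-4) = 11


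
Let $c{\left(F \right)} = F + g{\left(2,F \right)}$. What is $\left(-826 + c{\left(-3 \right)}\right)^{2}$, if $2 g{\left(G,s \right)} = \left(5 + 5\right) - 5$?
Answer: $\frac{2732409}{4} \approx 6.831 \cdot 10^{5}$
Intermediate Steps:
$g{\left(G,s \right)} = \frac{5}{2}$ ($g{\left(G,s \right)} = \frac{\left(5 + 5\right) - 5}{2} = \frac{10 - 5}{2} = \frac{1}{2} \cdot 5 = \frac{5}{2}$)
$c{\left(F \right)} = \frac{5}{2} + F$ ($c{\left(F \right)} = F + \frac{5}{2} = \frac{5}{2} + F$)
$\left(-826 + c{\left(-3 \right)}\right)^{2} = \left(-826 + \left(\frac{5}{2} - 3\right)\right)^{2} = \left(-826 - \frac{1}{2}\right)^{2} = \left(- \frac{1653}{2}\right)^{2} = \frac{2732409}{4}$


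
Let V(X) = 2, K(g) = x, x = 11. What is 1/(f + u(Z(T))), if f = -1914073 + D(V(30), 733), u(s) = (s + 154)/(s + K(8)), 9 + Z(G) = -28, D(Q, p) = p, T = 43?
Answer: -2/3826689 ≈ -5.2264e-7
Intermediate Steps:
K(g) = 11
Z(G) = -37 (Z(G) = -9 - 28 = -37)
u(s) = (154 + s)/(11 + s) (u(s) = (s + 154)/(s + 11) = (154 + s)/(11 + s))
f = -1913340 (f = -1914073 + 733 = -1913340)
1/(f + u(Z(T))) = 1/(-1913340 + (154 - 37)/(11 - 37)) = 1/(-1913340 + 117/(-26)) = 1/(-1913340 - 1/26*117) = 1/(-1913340 - 9/2) = 1/(-3826689/2) = -2/3826689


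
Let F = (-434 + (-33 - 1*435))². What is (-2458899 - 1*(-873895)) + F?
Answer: -771400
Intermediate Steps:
F = 813604 (F = (-434 + (-33 - 435))² = (-434 - 468)² = (-902)² = 813604)
(-2458899 - 1*(-873895)) + F = (-2458899 - 1*(-873895)) + 813604 = (-2458899 + 873895) + 813604 = -1585004 + 813604 = -771400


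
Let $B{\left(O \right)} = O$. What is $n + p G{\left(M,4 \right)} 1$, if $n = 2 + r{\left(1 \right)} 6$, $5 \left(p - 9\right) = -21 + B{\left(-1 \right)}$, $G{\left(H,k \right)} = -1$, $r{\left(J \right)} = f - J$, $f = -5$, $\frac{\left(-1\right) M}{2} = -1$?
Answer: $- \frac{193}{5} \approx -38.6$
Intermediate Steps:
$M = 2$ ($M = \left(-2\right) \left(-1\right) = 2$)
$r{\left(J \right)} = -5 - J$
$p = \frac{23}{5}$ ($p = 9 + \frac{-21 - 1}{5} = 9 + \frac{1}{5} \left(-22\right) = 9 - \frac{22}{5} = \frac{23}{5} \approx 4.6$)
$n = -34$ ($n = 2 + \left(-5 - 1\right) 6 = 2 - 36 = -34$)
$n + p G{\left(M,4 \right)} 1 = -34 + \frac{23 \left(\left(-1\right) 1\right)}{5} = -34 + \frac{23}{5} \left(-1\right) = -34 - \frac{23}{5} = - \frac{193}{5}$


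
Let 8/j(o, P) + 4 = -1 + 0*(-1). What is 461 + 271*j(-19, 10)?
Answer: 137/5 ≈ 27.400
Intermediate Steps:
j(o, P) = -8/5 (j(o, P) = 8/(-4 + (-1 + 0*(-1))) = 8/(-4 + (-1 + 0)) = 8/(-4 - 1) = 8/(-5) = 8*(-1/5) = -8/5)
461 + 271*j(-19, 10) = 461 + 271*(-8/5) = 461 - 2168/5 = 137/5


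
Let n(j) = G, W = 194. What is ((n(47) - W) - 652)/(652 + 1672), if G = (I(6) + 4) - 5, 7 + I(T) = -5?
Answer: -859/2324 ≈ -0.36962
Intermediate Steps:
I(T) = -12 (I(T) = -7 - 5 = -12)
G = -13 (G = (-12 + 4) - 5 = -8 - 5 = -13)
n(j) = -13
((n(47) - W) - 652)/(652 + 1672) = ((-13 - 1*194) - 652)/(652 + 1672) = ((-13 - 194) - 652)/2324 = (-207 - 652)*(1/2324) = -859*1/2324 = -859/2324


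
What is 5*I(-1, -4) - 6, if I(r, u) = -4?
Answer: -26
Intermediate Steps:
5*I(-1, -4) - 6 = 5*(-4) - 6 = -20 - 6 = -26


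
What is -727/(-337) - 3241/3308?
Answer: 1312699/1114796 ≈ 1.1775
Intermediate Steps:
-727/(-337) - 3241/3308 = -727*(-1/337) - 3241*1/3308 = 727/337 - 3241/3308 = 1312699/1114796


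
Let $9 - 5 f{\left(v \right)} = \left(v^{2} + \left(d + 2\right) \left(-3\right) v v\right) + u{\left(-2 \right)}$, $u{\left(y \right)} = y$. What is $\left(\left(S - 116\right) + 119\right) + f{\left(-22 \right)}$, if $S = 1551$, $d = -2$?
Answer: $\frac{7297}{5} \approx 1459.4$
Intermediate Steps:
$f{\left(v \right)} = \frac{11}{5} - \frac{v^{2}}{5}$ ($f{\left(v \right)} = \frac{9}{5} - \frac{\left(v^{2} + \left(-2 + 2\right) \left(-3\right) v v\right) - 2}{5} = \frac{9}{5} - \frac{\left(v^{2} + 0 \left(-3\right) v v\right) - 2}{5} = \frac{9}{5} - \frac{\left(v^{2} + 0 v v\right) - 2}{5} = \frac{9}{5} - \frac{\left(v^{2} + 0 v\right) - 2}{5} = \frac{9}{5} - \frac{\left(v^{2} + 0\right) - 2}{5} = \frac{9}{5} - \frac{v^{2} - 2}{5} = \frac{9}{5} - \frac{-2 + v^{2}}{5} = \frac{9}{5} - \left(- \frac{2}{5} + \frac{v^{2}}{5}\right) = \frac{11}{5} - \frac{v^{2}}{5}$)
$\left(\left(S - 116\right) + 119\right) + f{\left(-22 \right)} = \left(\left(1551 - 116\right) + 119\right) + \left(\frac{11}{5} - \frac{\left(-22\right)^{2}}{5}\right) = \left(1435 + 119\right) + \left(\frac{11}{5} - \frac{484}{5}\right) = 1554 + \left(\frac{11}{5} - \frac{484}{5}\right) = 1554 - \frac{473}{5} = \frac{7297}{5}$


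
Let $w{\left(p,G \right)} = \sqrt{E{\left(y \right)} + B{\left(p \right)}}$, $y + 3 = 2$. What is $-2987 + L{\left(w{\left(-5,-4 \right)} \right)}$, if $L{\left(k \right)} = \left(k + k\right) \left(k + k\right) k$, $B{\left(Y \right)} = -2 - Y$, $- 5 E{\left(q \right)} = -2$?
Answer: $-2987 + \frac{68 \sqrt{85}}{25} \approx -2961.9$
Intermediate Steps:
$y = -1$ ($y = -3 + 2 = -1$)
$E{\left(q \right)} = \frac{2}{5}$ ($E{\left(q \right)} = \left(- \frac{1}{5}\right) \left(-2\right) = \frac{2}{5}$)
$w{\left(p,G \right)} = \sqrt{- \frac{8}{5} - p}$ ($w{\left(p,G \right)} = \sqrt{\frac{2}{5} - \left(2 + p\right)} = \sqrt{- \frac{8}{5} - p}$)
$L{\left(k \right)} = 4 k^{3}$ ($L{\left(k \right)} = 2 k 2 k k = 4 k^{2} k = 4 k^{3}$)
$-2987 + L{\left(w{\left(-5,-4 \right)} \right)} = -2987 + 4 \left(\frac{\sqrt{-40 - -125}}{5}\right)^{3} = -2987 + 4 \left(\frac{\sqrt{-40 + 125}}{5}\right)^{3} = -2987 + 4 \left(\frac{\sqrt{85}}{5}\right)^{3} = -2987 + 4 \frac{17 \sqrt{85}}{25} = -2987 + \frac{68 \sqrt{85}}{25}$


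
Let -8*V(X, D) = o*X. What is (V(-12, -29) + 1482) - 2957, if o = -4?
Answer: -1481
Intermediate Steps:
V(X, D) = X/2 (V(X, D) = -(-1)*X/2 = X/2)
(V(-12, -29) + 1482) - 2957 = ((1/2)*(-12) + 1482) - 2957 = (-6 + 1482) - 2957 = 1476 - 2957 = -1481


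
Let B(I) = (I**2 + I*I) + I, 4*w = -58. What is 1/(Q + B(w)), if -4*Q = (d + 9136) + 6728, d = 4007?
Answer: -4/18247 ≈ -0.00021921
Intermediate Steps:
w = -29/2 (w = (1/4)*(-58) = -29/2 ≈ -14.500)
B(I) = I + 2*I**2 (B(I) = (I**2 + I**2) + I = 2*I**2 + I = I + 2*I**2)
Q = -19871/4 (Q = -((4007 + 9136) + 6728)/4 = -(13143 + 6728)/4 = -1/4*19871 = -19871/4 ≈ -4967.8)
1/(Q + B(w)) = 1/(-19871/4 - 29*(1 + 2*(-29/2))/2) = 1/(-19871/4 - 29*(1 - 29)/2) = 1/(-19871/4 - 29/2*(-28)) = 1/(-19871/4 + 406) = 1/(-18247/4) = -4/18247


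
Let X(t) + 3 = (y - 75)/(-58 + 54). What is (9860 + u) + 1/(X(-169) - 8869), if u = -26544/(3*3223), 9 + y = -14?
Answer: 562168940294/57030985 ≈ 9857.3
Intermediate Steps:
y = -23 (y = -9 - 14 = -23)
X(t) = 43/2 (X(t) = -3 + (-23 - 75)/(-58 + 54) = -3 - 98/(-4) = -3 - 98*(-¼) = -3 + 49/2 = 43/2)
u = -8848/3223 (u = -26544/9669 = -26544*1/9669 = -8848/3223 ≈ -2.7453)
(9860 + u) + 1/(X(-169) - 8869) = (9860 - 8848/3223) + 1/(43/2 - 8869) = 31769932/3223 + 1/(-17695/2) = 31769932/3223 - 2/17695 = 562168940294/57030985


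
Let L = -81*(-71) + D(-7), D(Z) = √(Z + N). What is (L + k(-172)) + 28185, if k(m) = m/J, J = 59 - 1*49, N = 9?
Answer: 169594/5 + √2 ≈ 33920.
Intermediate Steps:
J = 10 (J = 59 - 49 = 10)
D(Z) = √(9 + Z) (D(Z) = √(Z + 9) = √(9 + Z))
k(m) = m/10
L = 5751 + √2 (L = -81*(-71) + √(9 - 7) = 5751 + √2 ≈ 5752.4)
(L + k(-172)) + 28185 = ((5751 + √2) + (⅒)*(-172)) + 28185 = ((5751 + √2) - 86/5) + 28185 = (28669/5 + √2) + 28185 = 169594/5 + √2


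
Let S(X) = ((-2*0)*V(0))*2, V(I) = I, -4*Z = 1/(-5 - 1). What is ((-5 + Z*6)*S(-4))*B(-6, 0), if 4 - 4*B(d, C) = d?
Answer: 0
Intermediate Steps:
B(d, C) = 1 - d/4
Z = 1/24 (Z = -1/(4*(-5 - 1)) = -¼/(-6) = -¼*(-⅙) = 1/24 ≈ 0.041667)
S(X) = 0 (S(X) = (-2*0*0)*2 = (0*0)*2 = 0*2 = 0)
((-5 + Z*6)*S(-4))*B(-6, 0) = ((-5 + (1/24)*6)*0)*(1 - ¼*(-6)) = ((-5 + ¼)*0)*(1 + 3/2) = -19/4*0*(5/2) = 0*(5/2) = 0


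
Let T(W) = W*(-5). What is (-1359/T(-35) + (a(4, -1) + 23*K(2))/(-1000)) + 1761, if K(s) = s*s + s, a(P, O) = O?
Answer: 12271681/7000 ≈ 1753.1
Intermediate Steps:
T(W) = -5*W
K(s) = s + s² (K(s) = s² + s = s + s²)
(-1359/T(-35) + (a(4, -1) + 23*K(2))/(-1000)) + 1761 = (-1359/((-5*(-35))) + (-1 + 23*(2*(1 + 2)))/(-1000)) + 1761 = (-1359/175 + (-1 + 23*(2*3))*(-1/1000)) + 1761 = (-1359*1/175 + (-1 + 23*6)*(-1/1000)) + 1761 = (-1359/175 + (-1 + 138)*(-1/1000)) + 1761 = (-1359/175 + 137*(-1/1000)) + 1761 = (-1359/175 - 137/1000) + 1761 = -55319/7000 + 1761 = 12271681/7000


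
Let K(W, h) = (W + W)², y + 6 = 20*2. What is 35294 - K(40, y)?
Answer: 28894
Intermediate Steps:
y = 34 (y = -6 + 20*2 = -6 + 40 = 34)
K(W, h) = 4*W² (K(W, h) = (2*W)² = 4*W²)
35294 - K(40, y) = 35294 - 4*40² = 35294 - 4*1600 = 35294 - 1*6400 = 35294 - 6400 = 28894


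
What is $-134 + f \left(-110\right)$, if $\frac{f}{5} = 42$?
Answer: $-23234$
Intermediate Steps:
$f = 210$ ($f = 5 \cdot 42 = 210$)
$-134 + f \left(-110\right) = -134 + 210 \left(-110\right) = -134 - 23100 = -23234$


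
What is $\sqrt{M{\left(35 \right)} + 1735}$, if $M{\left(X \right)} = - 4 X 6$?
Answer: $\sqrt{895} \approx 29.917$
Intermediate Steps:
$M{\left(X \right)} = - 24 X$
$\sqrt{M{\left(35 \right)} + 1735} = \sqrt{\left(-24\right) 35 + 1735} = \sqrt{-840 + 1735} = \sqrt{895}$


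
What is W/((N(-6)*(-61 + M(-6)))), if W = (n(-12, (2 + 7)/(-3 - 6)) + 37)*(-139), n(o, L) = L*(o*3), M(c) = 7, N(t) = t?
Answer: -10147/324 ≈ -31.318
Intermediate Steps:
n(o, L) = 3*L*o (n(o, L) = L*(3*o) = 3*L*o)
W = -10147 (W = (3*((2 + 7)/(-3 - 6))*(-12) + 37)*(-139) = (3*(9/(-9))*(-12) + 37)*(-139) = (3*(9*(-⅑))*(-12) + 37)*(-139) = (3*(-1)*(-12) + 37)*(-139) = (36 + 37)*(-139) = 73*(-139) = -10147)
W/((N(-6)*(-61 + M(-6)))) = -10147*(-1/(6*(-61 + 7))) = -10147/((-6*(-54))) = -10147/324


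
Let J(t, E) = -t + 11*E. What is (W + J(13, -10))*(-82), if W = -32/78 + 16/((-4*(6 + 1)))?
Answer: 2775454/273 ≈ 10167.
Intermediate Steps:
W = -268/273 (W = -32*1/78 + 16/((-4*7)) = -16/39 + 16/(-28) = -16/39 + 16*(-1/28) = -16/39 - 4/7 = -268/273 ≈ -0.98168)
(W + J(13, -10))*(-82) = (-268/273 + (-1*13 + 11*(-10)))*(-82) = (-268/273 + (-13 - 110))*(-82) = (-268/273 - 123)*(-82) = -33847/273*(-82) = 2775454/273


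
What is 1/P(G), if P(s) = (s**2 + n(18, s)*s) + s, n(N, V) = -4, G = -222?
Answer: 1/49950 ≈ 2.0020e-5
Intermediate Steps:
P(s) = s**2 - 3*s (P(s) = (s**2 - 4*s) + s = s**2 - 3*s)
1/P(G) = 1/(-222*(-3 - 222)) = 1/(-222*(-225)) = 1/49950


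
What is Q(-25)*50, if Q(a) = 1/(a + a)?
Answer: -1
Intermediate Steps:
Q(a) = 1/(2*a)
Q(-25)*50 = ((½)/(-25))*50 = ((½)*(-1/25))*50 = -1/50*50 = -1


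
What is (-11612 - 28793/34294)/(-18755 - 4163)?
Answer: 398250721/785949892 ≈ 0.50671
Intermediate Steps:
(-11612 - 28793/34294)/(-18755 - 4163) = (-11612 - 28793*1/34294)/(-22918) = (-11612 - 28793/34294)*(-1/22918) = -398250721/34294*(-1/22918) = 398250721/785949892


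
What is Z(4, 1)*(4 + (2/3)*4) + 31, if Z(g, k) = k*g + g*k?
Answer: 253/3 ≈ 84.333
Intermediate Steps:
Z(g, k) = 2*g*k (Z(g, k) = g*k + g*k = 2*g*k)
Z(4, 1)*(4 + (2/3)*4) + 31 = (2*4*1)*(4 + (2/3)*4) + 31 = 8*(4 + (2*(1/3))*4) + 31 = 8*(4 + (2/3)*4) + 31 = 8*(4 + 8/3) + 31 = 8*(20/3) + 31 = 160/3 + 31 = 253/3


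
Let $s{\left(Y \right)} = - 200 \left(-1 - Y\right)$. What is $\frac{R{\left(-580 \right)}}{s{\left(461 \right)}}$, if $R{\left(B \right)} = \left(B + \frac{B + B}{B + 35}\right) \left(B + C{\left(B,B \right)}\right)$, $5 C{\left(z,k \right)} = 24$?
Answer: $\frac{3774031}{1049125} \approx 3.5973$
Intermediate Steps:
$C{\left(z,k \right)} = \frac{24}{5}$ ($C{\left(z,k \right)} = \frac{1}{5} \cdot 24 = \frac{24}{5}$)
$R{\left(B \right)} = \left(\frac{24}{5} + B\right) \left(B + \frac{2 B}{35 + B}\right)$ ($R{\left(B \right)} = \left(B + \frac{B + B}{B + 35}\right) \left(B + \frac{24}{5}\right) = \left(B + \frac{2 B}{35 + B}\right) \left(\frac{24}{5} + B\right) = \left(\frac{24}{5} + B\right) \left(B + \frac{2 B}{35 + B}\right)$)
$s{\left(Y \right)} = 200 + 200 Y$
$\frac{R{\left(-580 \right)}}{s{\left(461 \right)}} = \frac{\frac{1}{5} \left(-580\right) \frac{1}{35 - 580} \left(888 + 5 \left(-580\right)^{2} + 209 \left(-580\right)\right)}{200 + 200 \cdot 461} = \frac{\frac{1}{5} \left(-580\right) \frac{1}{-545} \left(888 + 5 \cdot 336400 - 121220\right)}{200 + 92200} = \frac{\frac{1}{5} \left(-580\right) \left(- \frac{1}{545}\right) \left(888 + 1682000 - 121220\right)}{92400} = \frac{1}{5} \left(-580\right) \left(- \frac{1}{545}\right) 1561668 \cdot \frac{1}{92400} = \frac{181153488}{545} \cdot \frac{1}{92400} = \frac{3774031}{1049125}$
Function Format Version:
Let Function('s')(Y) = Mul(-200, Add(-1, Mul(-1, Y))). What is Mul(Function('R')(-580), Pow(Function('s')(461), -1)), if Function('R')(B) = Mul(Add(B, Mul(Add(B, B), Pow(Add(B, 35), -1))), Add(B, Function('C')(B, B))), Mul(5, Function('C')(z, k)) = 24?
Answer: Rational(3774031, 1049125) ≈ 3.5973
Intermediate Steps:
Function('C')(z, k) = Rational(24, 5) (Function('C')(z, k) = Mul(Rational(1, 5), 24) = Rational(24, 5))
Function('R')(B) = Mul(Add(Rational(24, 5), B), Add(B, Mul(2, B, Pow(Add(35, B), -1)))) (Function('R')(B) = Mul(Add(B, Mul(Add(B, B), Pow(Add(B, 35), -1))), Add(B, Rational(24, 5))) = Mul(Add(B, Mul(Mul(2, B), Pow(Add(35, B), -1))), Add(Rational(24, 5), B)) = Mul(Add(B, Mul(2, B, Pow(Add(35, B), -1))), Add(Rational(24, 5), B)) = Mul(Add(Rational(24, 5), B), Add(B, Mul(2, B, Pow(Add(35, B), -1)))))
Function('s')(Y) = Add(200, Mul(200, Y))
Mul(Function('R')(-580), Pow(Function('s')(461), -1)) = Mul(Mul(Rational(1, 5), -580, Pow(Add(35, -580), -1), Add(888, Mul(5, Pow(-580, 2)), Mul(209, -580))), Pow(Add(200, Mul(200, 461)), -1)) = Mul(Mul(Rational(1, 5), -580, Pow(-545, -1), Add(888, Mul(5, 336400), -121220)), Pow(Add(200, 92200), -1)) = Mul(Mul(Rational(1, 5), -580, Rational(-1, 545), Add(888, 1682000, -121220)), Pow(92400, -1)) = Mul(Mul(Rational(1, 5), -580, Rational(-1, 545), 1561668), Rational(1, 92400)) = Mul(Rational(181153488, 545), Rational(1, 92400)) = Rational(3774031, 1049125)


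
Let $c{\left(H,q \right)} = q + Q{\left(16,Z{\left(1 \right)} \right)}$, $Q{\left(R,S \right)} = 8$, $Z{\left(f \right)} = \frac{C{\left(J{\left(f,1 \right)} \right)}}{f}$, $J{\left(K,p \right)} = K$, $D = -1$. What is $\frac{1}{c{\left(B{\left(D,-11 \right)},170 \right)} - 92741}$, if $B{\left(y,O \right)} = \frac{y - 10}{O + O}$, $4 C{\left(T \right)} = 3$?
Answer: $- \frac{1}{92563} \approx -1.0803 \cdot 10^{-5}$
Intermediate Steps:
$C{\left(T \right)} = \frac{3}{4}$ ($C{\left(T \right)} = \frac{1}{4} \cdot 3 = \frac{3}{4}$)
$Z{\left(f \right)} = \frac{3}{4 f}$
$B{\left(y,O \right)} = \frac{-10 + y}{2 O}$
$c{\left(H,q \right)} = 8 + q$ ($c{\left(H,q \right)} = q + 8 = 8 + q$)
$\frac{1}{c{\left(B{\left(D,-11 \right)},170 \right)} - 92741} = \frac{1}{\left(8 + 170\right) - 92741} = \frac{1}{178 - 92741} = \frac{1}{-92563} = - \frac{1}{92563}$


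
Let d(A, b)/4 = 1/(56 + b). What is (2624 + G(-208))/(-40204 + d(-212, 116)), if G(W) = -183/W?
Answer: -23476925/359584368 ≈ -0.065289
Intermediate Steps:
d(A, b) = 4/(56 + b)
(2624 + G(-208))/(-40204 + d(-212, 116)) = (2624 - 183/(-208))/(-40204 + 4/(56 + 116)) = (2624 - 183*(-1/208))/(-40204 + 4/172) = (2624 + 183/208)/(-40204 + 4*(1/172)) = 545975/(208*(-40204 + 1/43)) = 545975/(208*(-1728771/43)) = (545975/208)*(-43/1728771) = -23476925/359584368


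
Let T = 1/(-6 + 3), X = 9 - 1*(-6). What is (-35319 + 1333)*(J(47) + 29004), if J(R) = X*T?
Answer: -985560014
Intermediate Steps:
X = 15 (X = 9 + 6 = 15)
T = -⅓ (T = 1/(-3) = -⅓ ≈ -0.33333)
J(R) = -5 (J(R) = 15*(-⅓) = -5)
(-35319 + 1333)*(J(47) + 29004) = (-35319 + 1333)*(-5 + 29004) = -33986*28999 = -985560014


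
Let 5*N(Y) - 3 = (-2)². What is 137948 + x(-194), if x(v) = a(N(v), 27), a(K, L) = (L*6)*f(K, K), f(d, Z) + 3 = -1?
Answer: 137300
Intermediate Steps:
f(d, Z) = -4 (f(d, Z) = -3 - 1 = -4)
N(Y) = 7/5 (N(Y) = ⅗ + (⅕)*(-2)² = ⅗ + (⅕)*4 = ⅗ + ⅘ = 7/5)
a(K, L) = -24*L (a(K, L) = (L*6)*(-4) = (6*L)*(-4) = -24*L)
x(v) = -648 (x(v) = -24*27 = -648)
137948 + x(-194) = 137948 - 648 = 137300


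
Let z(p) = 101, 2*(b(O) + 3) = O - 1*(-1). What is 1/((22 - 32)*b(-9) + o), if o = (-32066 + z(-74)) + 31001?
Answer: -1/894 ≈ -0.0011186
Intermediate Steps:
b(O) = -5/2 + O/2 (b(O) = -3 + (O - 1*(-1))/2 = -3 + (O + 1)/2 = -3 + (1 + O)/2 = -3 + (½ + O/2) = -5/2 + O/2)
o = -964 (o = (-32066 + 101) + 31001 = -31965 + 31001 = -964)
1/((22 - 32)*b(-9) + o) = 1/((22 - 32)*(-5/2 + (½)*(-9)) - 964) = 1/(-10*(-5/2 - 9/2) - 964) = 1/(-10*(-7) - 964) = 1/(70 - 964) = 1/(-894) = -1/894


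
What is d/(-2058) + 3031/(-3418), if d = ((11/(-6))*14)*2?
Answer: -1299073/1507338 ≈ -0.86183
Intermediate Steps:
d = -154/3 (d = ((11*(-⅙))*14)*2 = -11/6*14*2 = -77/3*2 = -154/3 ≈ -51.333)
d/(-2058) + 3031/(-3418) = -154/3/(-2058) + 3031/(-3418) = -154/3*(-1/2058) + 3031*(-1/3418) = 11/441 - 3031/3418 = -1299073/1507338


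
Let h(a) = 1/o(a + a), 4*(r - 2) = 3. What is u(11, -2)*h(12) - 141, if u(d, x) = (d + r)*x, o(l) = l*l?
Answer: -162487/1152 ≈ -141.05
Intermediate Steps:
r = 11/4 (r = 2 + (1/4)*3 = 2 + 3/4 = 11/4 ≈ 2.7500)
o(l) = l**2
u(d, x) = x*(11/4 + d) (u(d, x) = (d + 11/4)*x = (11/4 + d)*x = x*(11/4 + d))
h(a) = 1/(4*a**2) (h(a) = 1/((a + a)**2) = 1/((2*a)**2) = 1/(4*a**2))
u(11, -2)*h(12) - 141 = ((1/4)*(-2)*(11 + 4*11))*((1/4)/12**2) - 141 = ((1/4)*(-2)*(11 + 44))*((1/4)*(1/144)) - 141 = ((1/4)*(-2)*55)*(1/576) - 141 = -55/2*1/576 - 141 = -55/1152 - 141 = -162487/1152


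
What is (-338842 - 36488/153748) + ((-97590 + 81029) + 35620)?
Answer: -12291508293/38437 ≈ -3.1978e+5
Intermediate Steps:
(-338842 - 36488/153748) + ((-97590 + 81029) + 35620) = (-338842 - 36488*1/153748) + (-16561 + 35620) = (-338842 - 9122/38437) + 19059 = -13024079076/38437 + 19059 = -12291508293/38437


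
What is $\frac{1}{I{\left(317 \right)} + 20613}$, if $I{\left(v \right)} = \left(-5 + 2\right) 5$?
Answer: $\frac{1}{20598} \approx 4.8548 \cdot 10^{-5}$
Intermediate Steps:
$I{\left(v \right)} = -15$ ($I{\left(v \right)} = \left(-3\right) 5 = -15$)
$\frac{1}{I{\left(317 \right)} + 20613} = \frac{1}{-15 + 20613} = \frac{1}{20598}$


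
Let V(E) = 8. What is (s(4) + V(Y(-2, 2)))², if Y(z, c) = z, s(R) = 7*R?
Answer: 1296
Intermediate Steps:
(s(4) + V(Y(-2, 2)))² = (7*4 + 8)² = (28 + 8)² = 36² = 1296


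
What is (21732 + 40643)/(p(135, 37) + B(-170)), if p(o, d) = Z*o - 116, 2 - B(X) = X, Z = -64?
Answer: -62375/8584 ≈ -7.2664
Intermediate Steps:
B(X) = 2 - X
p(o, d) = -116 - 64*o (p(o, d) = -64*o - 116 = -116 - 64*o)
(21732 + 40643)/(p(135, 37) + B(-170)) = (21732 + 40643)/((-116 - 64*135) + (2 - 1*(-170))) = 62375/((-116 - 8640) + (2 + 170)) = 62375/(-8756 + 172) = 62375/(-8584) = 62375*(-1/8584) = -62375/8584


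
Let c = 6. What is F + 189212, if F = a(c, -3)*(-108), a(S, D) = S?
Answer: 188564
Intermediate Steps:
F = -648 (F = 6*(-108) = -648)
F + 189212 = -648 + 189212 = 188564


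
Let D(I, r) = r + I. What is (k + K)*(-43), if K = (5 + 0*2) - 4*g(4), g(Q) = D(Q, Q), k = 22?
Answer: 215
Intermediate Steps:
D(I, r) = I + r
g(Q) = 2*Q (g(Q) = Q + Q = 2*Q)
K = -27 (K = (5 + 0*2) - 8*4 = (5 + 0) - 4*8 = 5 - 32 = -27)
(k + K)*(-43) = (22 - 27)*(-43) = -5*(-43) = 215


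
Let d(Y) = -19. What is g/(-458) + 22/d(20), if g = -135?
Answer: -7511/8702 ≈ -0.86313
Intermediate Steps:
g/(-458) + 22/d(20) = -135/(-458) + 22/(-19) = -135*(-1/458) + 22*(-1/19) = 135/458 - 22/19 = -7511/8702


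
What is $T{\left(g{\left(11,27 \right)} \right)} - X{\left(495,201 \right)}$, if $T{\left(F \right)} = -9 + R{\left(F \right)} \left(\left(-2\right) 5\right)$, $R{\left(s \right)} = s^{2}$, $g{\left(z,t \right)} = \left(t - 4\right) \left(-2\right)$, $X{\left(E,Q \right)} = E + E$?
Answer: $-22159$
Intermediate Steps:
$X{\left(E,Q \right)} = 2 E$
$g{\left(z,t \right)} = 8 - 2 t$ ($g{\left(z,t \right)} = \left(-4 + t\right) \left(-2\right) = 8 - 2 t$)
$T{\left(F \right)} = -9 - 10 F^{2}$ ($T{\left(F \right)} = -9 + F^{2} \left(\left(-2\right) 5\right) = -9 + F^{2} \left(-10\right) = -9 - 10 F^{2}$)
$T{\left(g{\left(11,27 \right)} \right)} - X{\left(495,201 \right)} = \left(-9 - 10 \left(8 - 54\right)^{2}\right) - 2 \cdot 495 = \left(-9 - 10 \left(8 - 54\right)^{2}\right) - 990 = \left(-9 - 10 \left(-46\right)^{2}\right) - 990 = \left(-9 - 21160\right) - 990 = -21169 - 990 = -22159$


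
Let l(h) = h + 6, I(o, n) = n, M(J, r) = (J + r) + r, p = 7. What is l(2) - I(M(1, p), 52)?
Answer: -44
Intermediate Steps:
M(J, r) = J + 2*r
l(h) = 6 + h
l(2) - I(M(1, p), 52) = (6 + 2) - 1*52 = 8 - 52 = -44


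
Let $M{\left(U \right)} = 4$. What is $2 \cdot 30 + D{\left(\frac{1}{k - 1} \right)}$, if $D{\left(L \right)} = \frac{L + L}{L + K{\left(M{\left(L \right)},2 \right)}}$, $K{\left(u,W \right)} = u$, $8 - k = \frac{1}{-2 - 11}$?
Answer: $\frac{22886}{381} \approx 60.068$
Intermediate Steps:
$k = \frac{105}{13}$ ($k = 8 - \frac{1}{-2 - 11} = 8 - \frac{1}{-13} = 8 - - \frac{1}{13} = 8 + \frac{1}{13} = \frac{105}{13} \approx 8.0769$)
$D{\left(L \right)} = \frac{2 L}{4 + L}$ ($D{\left(L \right)} = \frac{L + L}{L + 4} = \frac{2 L}{4 + L}$)
$2 \cdot 30 + D{\left(\frac{1}{k - 1} \right)} = 2 \cdot 30 + \frac{2}{\left(\frac{105}{13} - 1\right) \left(4 + \frac{1}{\frac{105}{13} - 1}\right)} = 60 + \frac{2}{\frac{92}{13} \left(4 + \frac{1}{\frac{92}{13}}\right)} = 60 + 2 \cdot \frac{13}{92} \frac{1}{4 + \frac{13}{92}} = 60 + 2 \cdot \frac{13}{92} \frac{1}{\frac{381}{92}} = 60 + 2 \cdot \frac{13}{92} \cdot \frac{92}{381} = 60 + \frac{26}{381} = \frac{22886}{381}$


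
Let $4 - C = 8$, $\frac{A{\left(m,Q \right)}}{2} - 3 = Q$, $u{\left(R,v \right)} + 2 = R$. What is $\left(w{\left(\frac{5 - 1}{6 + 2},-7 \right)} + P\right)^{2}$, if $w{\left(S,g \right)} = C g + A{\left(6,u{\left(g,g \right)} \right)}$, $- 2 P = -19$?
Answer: $\frac{2601}{4} \approx 650.25$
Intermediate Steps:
$P = \frac{19}{2}$ ($P = \left(- \frac{1}{2}\right) \left(-19\right) = \frac{19}{2} \approx 9.5$)
$u{\left(R,v \right)} = -2 + R$
$A{\left(m,Q \right)} = 6 + 2 Q$
$C = -4$ ($C = 4 - 8 = -4$)
$w{\left(S,g \right)} = 2 - 2 g$ ($w{\left(S,g \right)} = - 4 g + \left(6 + 2 \left(-2 + g\right)\right) = - 4 g + \left(6 + \left(-4 + 2 g\right)\right) = - 4 g + \left(2 + 2 g\right) = 2 - 2 g$)
$\left(w{\left(\frac{5 - 1}{6 + 2},-7 \right)} + P\right)^{2} = \left(\left(2 - -14\right) + \frac{19}{2}\right)^{2} = \left(\left(2 + 14\right) + \frac{19}{2}\right)^{2} = \left(16 + \frac{19}{2}\right)^{2} = \left(\frac{51}{2}\right)^{2} = \frac{2601}{4}$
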